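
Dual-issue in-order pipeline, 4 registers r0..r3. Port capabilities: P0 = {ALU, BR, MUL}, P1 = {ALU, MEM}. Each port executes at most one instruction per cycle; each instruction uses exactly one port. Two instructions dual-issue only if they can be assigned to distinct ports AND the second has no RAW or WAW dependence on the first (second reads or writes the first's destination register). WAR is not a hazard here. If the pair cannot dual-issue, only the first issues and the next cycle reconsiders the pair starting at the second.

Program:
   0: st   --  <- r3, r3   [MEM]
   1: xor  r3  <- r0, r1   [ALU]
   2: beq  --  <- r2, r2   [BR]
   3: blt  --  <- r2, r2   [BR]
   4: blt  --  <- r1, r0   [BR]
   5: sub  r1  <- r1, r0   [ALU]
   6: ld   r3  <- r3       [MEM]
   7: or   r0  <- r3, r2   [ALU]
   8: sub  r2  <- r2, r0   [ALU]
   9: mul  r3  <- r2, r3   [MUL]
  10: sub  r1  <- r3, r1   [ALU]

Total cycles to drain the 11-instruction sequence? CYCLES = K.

  cy0 -> i0,i1 (st xor) pair
  cy1 -> i2 (beq) no-port BR/BR
  cy2 -> i3 (blt) no-port BR/BR
  cy3 -> i4,i5 (blt sub) pair
  cy4 -> i6 (ld) RAW r3
  cy5 -> i7 (or) RAW r0
  cy6 -> i8 (sub) RAW r2
  cy7 -> i9 (mul) RAW r3
  cy8 -> i10 (sub) tail

CYCLES = 9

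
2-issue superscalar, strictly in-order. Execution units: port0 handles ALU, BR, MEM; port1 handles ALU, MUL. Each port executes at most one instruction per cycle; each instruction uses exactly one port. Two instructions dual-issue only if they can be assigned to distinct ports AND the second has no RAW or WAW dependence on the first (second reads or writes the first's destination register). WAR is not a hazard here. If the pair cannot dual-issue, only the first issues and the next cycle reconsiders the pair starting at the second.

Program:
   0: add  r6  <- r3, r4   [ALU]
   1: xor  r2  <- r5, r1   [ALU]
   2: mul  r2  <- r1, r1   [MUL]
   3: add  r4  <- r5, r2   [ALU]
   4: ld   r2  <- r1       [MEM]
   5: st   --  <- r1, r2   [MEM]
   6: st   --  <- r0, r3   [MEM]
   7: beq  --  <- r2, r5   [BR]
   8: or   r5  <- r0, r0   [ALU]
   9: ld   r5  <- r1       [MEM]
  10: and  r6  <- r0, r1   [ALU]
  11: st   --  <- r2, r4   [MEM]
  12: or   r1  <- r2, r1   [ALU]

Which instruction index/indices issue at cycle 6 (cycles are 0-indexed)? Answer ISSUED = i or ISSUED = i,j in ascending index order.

#0 head=0: add.ALU;xor.ALU i0,i1 dual
#1 head=2: mul.MUL i2 RAW r2
#2 head=3: add.ALU;ld.MEM i3,i4 dual
#3 head=5: st.MEM i5 no-port MEM/MEM
#4 head=6: st.MEM i6 no-port MEM/BR
#5 head=7: beq.BR;or.ALU i7,i8 dual
#6 head=9: ld.MEM;and.ALU i9,i10 dual
#7 head=11: st.MEM;or.ALU i11,i12 dual

ISSUED = 9,10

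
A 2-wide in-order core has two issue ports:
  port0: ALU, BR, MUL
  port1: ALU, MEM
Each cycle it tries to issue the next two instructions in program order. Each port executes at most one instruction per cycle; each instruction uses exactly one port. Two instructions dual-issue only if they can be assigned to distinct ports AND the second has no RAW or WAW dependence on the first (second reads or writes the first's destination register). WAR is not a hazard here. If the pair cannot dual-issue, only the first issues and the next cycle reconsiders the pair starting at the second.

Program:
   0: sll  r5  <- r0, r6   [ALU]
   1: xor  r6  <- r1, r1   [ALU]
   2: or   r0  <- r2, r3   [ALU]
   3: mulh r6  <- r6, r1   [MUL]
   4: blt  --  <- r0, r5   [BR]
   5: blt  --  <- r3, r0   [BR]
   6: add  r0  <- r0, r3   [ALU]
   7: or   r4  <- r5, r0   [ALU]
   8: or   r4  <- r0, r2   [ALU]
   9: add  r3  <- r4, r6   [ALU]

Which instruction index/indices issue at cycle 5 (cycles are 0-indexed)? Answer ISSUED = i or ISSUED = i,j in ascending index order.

  cy0 -> i0/i1 (sll/xor) dual
  cy1 -> i2/i3 (or/mulh) dual
  cy2 -> i4 (blt) no-port BR/BR
  cy3 -> i5/i6 (blt/add) dual
  cy4 -> i7 (or) WAW r4
  cy5 -> i8 (or) RAW r4
  cy6 -> i9 (add) tail

ISSUED = 8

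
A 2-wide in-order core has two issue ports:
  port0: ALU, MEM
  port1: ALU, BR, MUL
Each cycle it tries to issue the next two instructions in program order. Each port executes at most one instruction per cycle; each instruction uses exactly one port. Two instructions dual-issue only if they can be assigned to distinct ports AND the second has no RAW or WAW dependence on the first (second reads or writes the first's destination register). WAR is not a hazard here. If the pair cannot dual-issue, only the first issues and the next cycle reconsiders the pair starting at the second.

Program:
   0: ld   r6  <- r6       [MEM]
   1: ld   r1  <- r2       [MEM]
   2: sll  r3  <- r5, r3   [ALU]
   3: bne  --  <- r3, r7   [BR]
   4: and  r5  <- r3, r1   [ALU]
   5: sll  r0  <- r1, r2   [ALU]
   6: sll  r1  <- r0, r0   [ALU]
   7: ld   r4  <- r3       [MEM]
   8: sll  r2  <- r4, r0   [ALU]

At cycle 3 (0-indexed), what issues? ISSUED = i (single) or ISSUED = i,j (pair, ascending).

  cy0 -> i0 (ld.MEM) no-port MEM/MEM
  cy1 -> i1,i2 (ld.MEM;sll.ALU) dual
  cy2 -> i3,i4 (bne.BR;and.ALU) dual
  cy3 -> i5 (sll.ALU) RAW r0
  cy4 -> i6,i7 (sll.ALU;ld.MEM) dual
  cy5 -> i8 (sll.ALU) tail

ISSUED = 5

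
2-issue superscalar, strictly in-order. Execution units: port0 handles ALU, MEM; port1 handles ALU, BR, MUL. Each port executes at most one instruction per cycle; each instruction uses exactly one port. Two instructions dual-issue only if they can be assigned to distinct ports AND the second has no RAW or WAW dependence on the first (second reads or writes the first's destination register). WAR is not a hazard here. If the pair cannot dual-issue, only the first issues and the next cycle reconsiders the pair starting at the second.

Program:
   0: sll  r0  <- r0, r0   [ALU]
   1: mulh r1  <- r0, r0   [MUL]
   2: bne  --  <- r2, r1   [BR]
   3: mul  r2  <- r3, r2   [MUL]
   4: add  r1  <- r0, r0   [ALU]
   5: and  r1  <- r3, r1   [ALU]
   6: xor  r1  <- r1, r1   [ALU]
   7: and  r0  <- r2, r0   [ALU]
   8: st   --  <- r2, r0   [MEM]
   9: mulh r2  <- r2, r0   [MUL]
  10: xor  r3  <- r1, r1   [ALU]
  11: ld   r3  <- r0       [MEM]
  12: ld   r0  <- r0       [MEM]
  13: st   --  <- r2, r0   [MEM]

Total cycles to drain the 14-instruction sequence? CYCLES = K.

t=0 i0:sll.ALU ; RAW r0
t=1 i1:mulh.MUL ; no-port MUL/BR
t=2 i2:bne.BR ; no-port BR/MUL
t=3 i3,i4:mul.MUL/add.ALU ; dual
t=4 i5:and.ALU ; RAW+WAW r1
t=5 i6,i7:xor.ALU/and.ALU ; dual
t=6 i8,i9:st.MEM/mulh.MUL ; dual
t=7 i10:xor.ALU ; WAW r3
t=8 i11:ld.MEM ; no-port MEM/MEM
t=9 i12:ld.MEM ; no-port MEM/MEM
t=10 i13:st.MEM ; tail

CYCLES = 11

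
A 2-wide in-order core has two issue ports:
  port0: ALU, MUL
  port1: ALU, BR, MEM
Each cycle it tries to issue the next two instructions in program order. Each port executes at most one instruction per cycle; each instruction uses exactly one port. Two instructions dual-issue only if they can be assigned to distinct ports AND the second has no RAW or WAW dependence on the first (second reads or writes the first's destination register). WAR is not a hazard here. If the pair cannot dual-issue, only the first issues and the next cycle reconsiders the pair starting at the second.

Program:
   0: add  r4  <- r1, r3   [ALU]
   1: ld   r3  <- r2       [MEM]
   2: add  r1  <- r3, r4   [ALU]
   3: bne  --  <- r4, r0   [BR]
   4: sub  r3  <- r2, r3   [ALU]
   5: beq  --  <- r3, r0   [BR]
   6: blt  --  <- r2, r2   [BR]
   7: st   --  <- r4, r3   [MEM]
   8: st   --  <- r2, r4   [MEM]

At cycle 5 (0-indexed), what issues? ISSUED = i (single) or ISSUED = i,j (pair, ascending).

ISSUED = 7

  cy0 -> i0/i1 (add.ALU;ld.MEM) pair
  cy1 -> i2/i3 (add.ALU;bne.BR) pair
  cy2 -> i4 (sub.ALU) RAW r3
  cy3 -> i5 (beq.BR) no-port BR/BR
  cy4 -> i6 (blt.BR) no-port BR/MEM
  cy5 -> i7 (st.MEM) no-port MEM/MEM
  cy6 -> i8 (st.MEM) tail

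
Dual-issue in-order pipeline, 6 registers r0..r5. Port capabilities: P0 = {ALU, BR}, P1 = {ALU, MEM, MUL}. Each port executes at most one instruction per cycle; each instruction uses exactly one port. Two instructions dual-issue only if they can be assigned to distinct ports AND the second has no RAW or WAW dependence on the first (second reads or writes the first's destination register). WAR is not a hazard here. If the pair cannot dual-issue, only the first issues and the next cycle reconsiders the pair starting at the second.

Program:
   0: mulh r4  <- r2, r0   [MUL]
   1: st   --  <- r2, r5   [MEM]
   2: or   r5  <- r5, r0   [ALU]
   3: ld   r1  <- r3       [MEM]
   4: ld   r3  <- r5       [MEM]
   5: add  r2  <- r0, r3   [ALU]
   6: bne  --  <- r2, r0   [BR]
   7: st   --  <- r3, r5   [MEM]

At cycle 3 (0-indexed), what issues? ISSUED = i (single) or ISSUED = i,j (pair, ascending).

ISSUED = 4

t=0 i0:mulh.MUL ; no-port MUL/MEM
t=1 i1,i2:st.MEM/or.ALU ; 2-wide
t=2 i3:ld.MEM ; no-port MEM/MEM
t=3 i4:ld.MEM ; RAW r3
t=4 i5:add.ALU ; RAW r2
t=5 i6,i7:bne.BR/st.MEM ; 2-wide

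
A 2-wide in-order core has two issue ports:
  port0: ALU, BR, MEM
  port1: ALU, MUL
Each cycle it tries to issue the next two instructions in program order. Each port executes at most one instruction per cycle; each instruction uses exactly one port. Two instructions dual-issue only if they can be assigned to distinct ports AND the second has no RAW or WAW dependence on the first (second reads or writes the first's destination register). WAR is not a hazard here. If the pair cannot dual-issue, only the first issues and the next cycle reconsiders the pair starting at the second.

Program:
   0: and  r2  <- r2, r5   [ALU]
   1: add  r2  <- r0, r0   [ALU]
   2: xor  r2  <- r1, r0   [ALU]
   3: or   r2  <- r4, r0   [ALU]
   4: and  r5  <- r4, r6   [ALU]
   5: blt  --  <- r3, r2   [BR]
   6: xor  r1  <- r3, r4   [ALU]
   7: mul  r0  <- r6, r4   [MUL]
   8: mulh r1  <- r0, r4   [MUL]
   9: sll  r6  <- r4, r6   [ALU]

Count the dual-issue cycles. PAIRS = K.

  cy0 -> i0 (and) WAW r2
  cy1 -> i1 (add) WAW r2
  cy2 -> i2 (xor) WAW r2
  cy3 -> i3&i4 (or;and) 2-wide
  cy4 -> i5&i6 (blt;xor) 2-wide
  cy5 -> i7 (mul) no-port MUL/MUL
  cy6 -> i8&i9 (mulh;sll) 2-wide

PAIRS = 3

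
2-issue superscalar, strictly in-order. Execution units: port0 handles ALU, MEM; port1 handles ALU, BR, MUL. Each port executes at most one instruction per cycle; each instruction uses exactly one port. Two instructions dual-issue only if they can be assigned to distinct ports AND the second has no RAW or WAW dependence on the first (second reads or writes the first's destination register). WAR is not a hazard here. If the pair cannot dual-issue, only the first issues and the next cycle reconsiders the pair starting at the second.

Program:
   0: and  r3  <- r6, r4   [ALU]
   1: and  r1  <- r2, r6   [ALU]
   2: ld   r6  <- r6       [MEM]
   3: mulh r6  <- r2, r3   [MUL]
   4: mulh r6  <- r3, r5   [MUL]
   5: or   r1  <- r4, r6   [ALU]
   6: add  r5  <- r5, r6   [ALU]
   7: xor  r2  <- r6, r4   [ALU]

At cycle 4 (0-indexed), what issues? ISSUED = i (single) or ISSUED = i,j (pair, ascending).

  cy0 -> i0&i1 (and.ALU;and.ALU) dual
  cy1 -> i2 (ld.MEM) WAW r6
  cy2 -> i3 (mulh.MUL) no-port MUL/MUL
  cy3 -> i4 (mulh.MUL) RAW r6
  cy4 -> i5&i6 (or.ALU;add.ALU) dual
  cy5 -> i7 (xor.ALU) tail

ISSUED = 5,6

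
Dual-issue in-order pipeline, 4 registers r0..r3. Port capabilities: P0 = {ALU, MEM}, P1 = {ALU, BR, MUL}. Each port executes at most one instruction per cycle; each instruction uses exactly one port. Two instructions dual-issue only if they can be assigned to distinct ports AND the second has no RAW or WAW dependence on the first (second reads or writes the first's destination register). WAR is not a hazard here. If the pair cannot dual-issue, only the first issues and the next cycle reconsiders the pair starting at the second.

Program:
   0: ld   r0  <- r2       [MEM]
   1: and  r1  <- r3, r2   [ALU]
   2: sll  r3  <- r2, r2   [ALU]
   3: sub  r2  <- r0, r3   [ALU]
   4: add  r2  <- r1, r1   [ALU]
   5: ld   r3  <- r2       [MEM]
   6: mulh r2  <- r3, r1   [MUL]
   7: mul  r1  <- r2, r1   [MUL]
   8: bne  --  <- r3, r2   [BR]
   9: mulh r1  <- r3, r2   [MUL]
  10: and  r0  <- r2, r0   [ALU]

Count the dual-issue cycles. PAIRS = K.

#0 head=0: ld.MEM/and.ALU i0/i1 2-wide
#1 head=2: sll.ALU i2 RAW r3
#2 head=3: sub.ALU i3 WAW r2
#3 head=4: add.ALU i4 RAW r2
#4 head=5: ld.MEM i5 RAW r3
#5 head=6: mulh.MUL i6 no-port MUL/MUL
#6 head=7: mul.MUL i7 no-port MUL/BR
#7 head=8: bne.BR i8 no-port BR/MUL
#8 head=9: mulh.MUL/and.ALU i9/i10 2-wide

PAIRS = 2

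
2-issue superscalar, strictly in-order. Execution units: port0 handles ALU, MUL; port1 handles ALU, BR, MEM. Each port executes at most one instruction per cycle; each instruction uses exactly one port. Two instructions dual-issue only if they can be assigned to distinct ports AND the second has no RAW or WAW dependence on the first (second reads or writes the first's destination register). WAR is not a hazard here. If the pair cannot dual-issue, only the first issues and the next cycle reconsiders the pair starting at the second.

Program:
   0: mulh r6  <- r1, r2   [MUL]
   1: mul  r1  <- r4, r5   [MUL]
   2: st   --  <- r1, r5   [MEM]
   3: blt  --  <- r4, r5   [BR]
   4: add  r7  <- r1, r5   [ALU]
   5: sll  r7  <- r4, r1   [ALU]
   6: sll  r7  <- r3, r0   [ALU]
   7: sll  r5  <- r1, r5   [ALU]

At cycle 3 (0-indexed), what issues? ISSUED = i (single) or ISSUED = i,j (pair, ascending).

ISSUED = 3,4

c0: i0 mulh.MUL  no-port MUL/MUL
c1: i1 mul.MUL  RAW r1
c2: i2 st.MEM  no-port MEM/BR
c3: i3,i4 blt.BR+add.ALU  2-wide
c4: i5 sll.ALU  WAW r7
c5: i6,i7 sll.ALU+sll.ALU  2-wide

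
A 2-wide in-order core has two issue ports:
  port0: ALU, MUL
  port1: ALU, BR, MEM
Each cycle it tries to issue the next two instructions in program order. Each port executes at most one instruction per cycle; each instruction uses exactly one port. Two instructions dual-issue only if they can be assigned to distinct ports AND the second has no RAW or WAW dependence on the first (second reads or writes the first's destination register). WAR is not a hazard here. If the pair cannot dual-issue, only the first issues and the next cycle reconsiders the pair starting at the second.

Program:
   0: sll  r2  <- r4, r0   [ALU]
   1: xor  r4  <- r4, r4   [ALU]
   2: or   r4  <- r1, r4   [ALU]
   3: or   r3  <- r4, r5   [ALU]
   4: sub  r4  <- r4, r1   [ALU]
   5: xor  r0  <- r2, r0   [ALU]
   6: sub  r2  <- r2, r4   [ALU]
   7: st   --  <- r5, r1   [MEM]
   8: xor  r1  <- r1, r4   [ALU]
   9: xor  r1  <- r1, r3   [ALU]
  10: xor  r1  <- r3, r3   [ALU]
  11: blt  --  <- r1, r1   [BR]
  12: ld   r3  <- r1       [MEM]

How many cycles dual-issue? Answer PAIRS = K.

PAIRS = 4

[0] i0,i1  sll.ALU;xor.ALU  -- dual
[1] i2  or.ALU  -- RAW r4
[2] i3,i4  or.ALU;sub.ALU  -- dual
[3] i5,i6  xor.ALU;sub.ALU  -- dual
[4] i7,i8  st.MEM;xor.ALU  -- dual
[5] i9  xor.ALU  -- WAW r1
[6] i10  xor.ALU  -- RAW r1
[7] i11  blt.BR  -- no-port BR/MEM
[8] i12  ld.MEM  -- tail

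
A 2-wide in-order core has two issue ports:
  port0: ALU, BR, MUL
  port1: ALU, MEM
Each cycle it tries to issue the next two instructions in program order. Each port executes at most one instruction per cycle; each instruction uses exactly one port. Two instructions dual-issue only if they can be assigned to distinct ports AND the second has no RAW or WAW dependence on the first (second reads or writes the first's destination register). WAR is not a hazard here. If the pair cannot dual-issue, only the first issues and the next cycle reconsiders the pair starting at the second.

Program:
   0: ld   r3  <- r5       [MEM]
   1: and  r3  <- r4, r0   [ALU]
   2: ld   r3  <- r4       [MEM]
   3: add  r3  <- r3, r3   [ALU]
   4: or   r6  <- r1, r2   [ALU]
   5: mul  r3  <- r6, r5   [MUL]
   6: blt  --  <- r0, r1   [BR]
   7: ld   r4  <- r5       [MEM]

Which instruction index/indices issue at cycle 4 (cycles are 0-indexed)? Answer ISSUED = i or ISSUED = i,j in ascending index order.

[0] i0  ld.MEM  -- WAW r3
[1] i1  and.ALU  -- WAW r3
[2] i2  ld.MEM  -- RAW+WAW r3
[3] i3/i4  add.ALU/or.ALU  -- 2-wide
[4] i5  mul.MUL  -- no-port MUL/BR
[5] i6/i7  blt.BR/ld.MEM  -- 2-wide

ISSUED = 5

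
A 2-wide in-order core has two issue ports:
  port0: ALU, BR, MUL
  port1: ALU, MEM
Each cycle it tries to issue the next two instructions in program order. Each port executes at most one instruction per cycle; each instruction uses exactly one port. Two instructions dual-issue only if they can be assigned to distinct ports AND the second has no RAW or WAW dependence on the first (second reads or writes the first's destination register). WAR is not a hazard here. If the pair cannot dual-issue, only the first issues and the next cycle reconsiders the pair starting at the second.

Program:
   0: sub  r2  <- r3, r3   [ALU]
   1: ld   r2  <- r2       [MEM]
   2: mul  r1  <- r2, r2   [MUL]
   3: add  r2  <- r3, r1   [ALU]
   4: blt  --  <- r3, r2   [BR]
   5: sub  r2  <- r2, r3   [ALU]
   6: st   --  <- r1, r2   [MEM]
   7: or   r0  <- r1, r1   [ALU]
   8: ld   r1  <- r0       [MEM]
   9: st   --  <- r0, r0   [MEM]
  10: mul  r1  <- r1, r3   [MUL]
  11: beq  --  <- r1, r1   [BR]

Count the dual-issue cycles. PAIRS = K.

c0: i0 sub.ALU  RAW+WAW r2
c1: i1 ld.MEM  RAW r2
c2: i2 mul.MUL  RAW r1
c3: i3 add.ALU  RAW r2
c4: i4+i5 blt.BR sub.ALU  2-wide
c5: i6+i7 st.MEM or.ALU  2-wide
c6: i8 ld.MEM  no-port MEM/MEM
c7: i9+i10 st.MEM mul.MUL  2-wide
c8: i11 beq.BR  tail

PAIRS = 3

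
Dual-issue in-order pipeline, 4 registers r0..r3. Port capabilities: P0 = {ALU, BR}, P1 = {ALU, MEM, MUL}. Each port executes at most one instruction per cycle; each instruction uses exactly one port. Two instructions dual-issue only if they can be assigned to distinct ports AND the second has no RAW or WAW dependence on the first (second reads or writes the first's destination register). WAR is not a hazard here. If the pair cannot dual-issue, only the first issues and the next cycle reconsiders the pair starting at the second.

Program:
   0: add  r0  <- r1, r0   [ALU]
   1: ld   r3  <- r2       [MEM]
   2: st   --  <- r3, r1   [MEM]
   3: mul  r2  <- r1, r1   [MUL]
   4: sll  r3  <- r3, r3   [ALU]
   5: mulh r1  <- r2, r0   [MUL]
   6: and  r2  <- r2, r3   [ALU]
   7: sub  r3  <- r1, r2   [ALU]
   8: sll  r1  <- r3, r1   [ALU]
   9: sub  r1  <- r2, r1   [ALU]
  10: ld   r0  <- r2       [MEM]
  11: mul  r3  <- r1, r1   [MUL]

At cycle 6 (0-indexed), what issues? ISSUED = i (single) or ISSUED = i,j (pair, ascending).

ISSUED = 9,10

0. add.ALU+ld.MEM @i0+i1  | dual
1. st.MEM @i2  | no-port MEM/MUL
2. mul.MUL+sll.ALU @i3+i4  | dual
3. mulh.MUL+and.ALU @i5+i6  | dual
4. sub.ALU @i7  | RAW r3
5. sll.ALU @i8  | RAW+WAW r1
6. sub.ALU+ld.MEM @i9+i10  | dual
7. mul.MUL @i11  | tail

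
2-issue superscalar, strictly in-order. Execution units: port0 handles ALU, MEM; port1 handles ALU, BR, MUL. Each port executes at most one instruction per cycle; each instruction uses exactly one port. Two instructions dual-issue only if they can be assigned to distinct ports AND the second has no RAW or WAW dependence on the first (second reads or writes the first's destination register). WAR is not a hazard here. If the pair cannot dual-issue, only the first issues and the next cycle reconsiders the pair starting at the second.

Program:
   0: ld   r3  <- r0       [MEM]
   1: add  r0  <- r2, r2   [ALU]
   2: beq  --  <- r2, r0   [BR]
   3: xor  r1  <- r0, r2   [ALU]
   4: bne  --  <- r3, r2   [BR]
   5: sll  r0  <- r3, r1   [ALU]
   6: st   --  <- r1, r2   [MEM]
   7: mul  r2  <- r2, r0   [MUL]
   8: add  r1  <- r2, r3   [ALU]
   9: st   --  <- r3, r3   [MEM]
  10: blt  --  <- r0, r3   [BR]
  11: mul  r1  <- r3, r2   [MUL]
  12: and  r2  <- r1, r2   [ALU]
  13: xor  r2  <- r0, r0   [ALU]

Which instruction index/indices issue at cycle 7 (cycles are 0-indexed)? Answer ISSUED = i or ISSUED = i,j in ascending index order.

ISSUED = 12

t=0 i0+i1:ld.MEM;add.ALU ; dual
t=1 i2+i3:beq.BR;xor.ALU ; dual
t=2 i4+i5:bne.BR;sll.ALU ; dual
t=3 i6+i7:st.MEM;mul.MUL ; dual
t=4 i8+i9:add.ALU;st.MEM ; dual
t=5 i10:blt.BR ; no-port BR/MUL
t=6 i11:mul.MUL ; RAW r1
t=7 i12:and.ALU ; WAW r2
t=8 i13:xor.ALU ; tail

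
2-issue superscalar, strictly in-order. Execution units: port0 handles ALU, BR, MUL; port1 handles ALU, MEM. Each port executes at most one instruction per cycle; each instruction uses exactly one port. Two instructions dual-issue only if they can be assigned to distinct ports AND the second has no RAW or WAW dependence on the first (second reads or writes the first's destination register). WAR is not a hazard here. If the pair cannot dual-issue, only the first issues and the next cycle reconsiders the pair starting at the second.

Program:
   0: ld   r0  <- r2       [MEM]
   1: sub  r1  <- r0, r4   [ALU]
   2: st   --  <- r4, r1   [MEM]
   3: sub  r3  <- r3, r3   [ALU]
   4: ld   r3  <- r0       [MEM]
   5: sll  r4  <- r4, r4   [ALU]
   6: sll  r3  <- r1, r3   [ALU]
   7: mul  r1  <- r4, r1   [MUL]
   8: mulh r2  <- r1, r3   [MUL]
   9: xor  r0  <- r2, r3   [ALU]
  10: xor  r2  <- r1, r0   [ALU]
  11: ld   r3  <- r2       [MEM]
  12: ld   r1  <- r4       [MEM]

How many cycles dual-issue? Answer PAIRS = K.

c0: i0 ld.MEM  RAW r0
c1: i1 sub.ALU  RAW r1
c2: i2/i3 st.MEM sub.ALU  2-wide
c3: i4/i5 ld.MEM sll.ALU  2-wide
c4: i6/i7 sll.ALU mul.MUL  2-wide
c5: i8 mulh.MUL  RAW r2
c6: i9 xor.ALU  RAW r0
c7: i10 xor.ALU  RAW r2
c8: i11 ld.MEM  no-port MEM/MEM
c9: i12 ld.MEM  tail

PAIRS = 3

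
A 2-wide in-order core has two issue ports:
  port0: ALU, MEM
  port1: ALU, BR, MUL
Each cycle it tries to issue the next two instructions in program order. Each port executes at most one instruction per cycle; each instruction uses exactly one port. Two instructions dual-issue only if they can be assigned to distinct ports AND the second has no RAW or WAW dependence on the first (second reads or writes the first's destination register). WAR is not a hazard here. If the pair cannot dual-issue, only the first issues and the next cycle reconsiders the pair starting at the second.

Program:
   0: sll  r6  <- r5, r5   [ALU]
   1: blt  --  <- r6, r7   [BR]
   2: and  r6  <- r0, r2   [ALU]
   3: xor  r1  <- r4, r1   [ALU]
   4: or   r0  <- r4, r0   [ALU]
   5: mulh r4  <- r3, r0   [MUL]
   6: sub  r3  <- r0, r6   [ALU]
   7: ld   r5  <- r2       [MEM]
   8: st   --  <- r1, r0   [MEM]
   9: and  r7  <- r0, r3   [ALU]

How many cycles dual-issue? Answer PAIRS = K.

PAIRS = 4

#0 head=0: sll.ALU i0 RAW r6
#1 head=1: blt.BR and.ALU i1&i2 2-wide
#2 head=3: xor.ALU or.ALU i3&i4 2-wide
#3 head=5: mulh.MUL sub.ALU i5&i6 2-wide
#4 head=7: ld.MEM i7 no-port MEM/MEM
#5 head=8: st.MEM and.ALU i8&i9 2-wide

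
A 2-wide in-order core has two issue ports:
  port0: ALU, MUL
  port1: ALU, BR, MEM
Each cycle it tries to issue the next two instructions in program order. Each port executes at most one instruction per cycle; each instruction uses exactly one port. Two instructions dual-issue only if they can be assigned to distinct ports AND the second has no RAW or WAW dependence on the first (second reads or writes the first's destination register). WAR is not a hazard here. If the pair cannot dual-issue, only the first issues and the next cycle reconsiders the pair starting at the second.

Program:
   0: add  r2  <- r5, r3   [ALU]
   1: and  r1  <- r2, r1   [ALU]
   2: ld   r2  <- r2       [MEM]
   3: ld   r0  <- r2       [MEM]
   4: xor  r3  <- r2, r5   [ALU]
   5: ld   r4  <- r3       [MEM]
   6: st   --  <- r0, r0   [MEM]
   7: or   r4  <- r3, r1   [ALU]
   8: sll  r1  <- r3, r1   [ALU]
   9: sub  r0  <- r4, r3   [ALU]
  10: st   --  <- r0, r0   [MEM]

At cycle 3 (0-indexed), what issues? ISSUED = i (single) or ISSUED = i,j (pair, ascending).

ISSUED = 5

#0 head=0: add i0 RAW r2
#1 head=1: and+ld i1,i2 pair
#2 head=3: ld+xor i3,i4 pair
#3 head=5: ld i5 no-port MEM/MEM
#4 head=6: st+or i6,i7 pair
#5 head=8: sll+sub i8,i9 pair
#6 head=10: st i10 tail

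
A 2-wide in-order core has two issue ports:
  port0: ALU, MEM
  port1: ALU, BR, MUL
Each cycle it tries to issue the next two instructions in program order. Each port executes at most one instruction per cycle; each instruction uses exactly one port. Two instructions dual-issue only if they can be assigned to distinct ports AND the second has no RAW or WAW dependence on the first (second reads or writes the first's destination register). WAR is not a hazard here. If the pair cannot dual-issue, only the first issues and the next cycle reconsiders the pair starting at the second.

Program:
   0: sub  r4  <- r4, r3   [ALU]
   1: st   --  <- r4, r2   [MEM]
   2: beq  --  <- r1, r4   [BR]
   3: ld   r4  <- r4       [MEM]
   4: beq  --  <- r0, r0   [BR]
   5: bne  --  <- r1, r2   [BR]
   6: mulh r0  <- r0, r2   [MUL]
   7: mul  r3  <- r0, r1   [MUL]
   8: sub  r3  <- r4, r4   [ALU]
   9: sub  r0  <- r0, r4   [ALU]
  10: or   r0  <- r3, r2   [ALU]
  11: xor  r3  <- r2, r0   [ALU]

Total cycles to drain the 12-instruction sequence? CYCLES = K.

CYCLES = 9

#0 head=0: sub.ALU i0 RAW r4
#1 head=1: st.MEM;beq.BR i1,i2 2-wide
#2 head=3: ld.MEM;beq.BR i3,i4 2-wide
#3 head=5: bne.BR i5 no-port BR/MUL
#4 head=6: mulh.MUL i6 no-port MUL/MUL
#5 head=7: mul.MUL i7 WAW r3
#6 head=8: sub.ALU;sub.ALU i8,i9 2-wide
#7 head=10: or.ALU i10 RAW r0
#8 head=11: xor.ALU i11 tail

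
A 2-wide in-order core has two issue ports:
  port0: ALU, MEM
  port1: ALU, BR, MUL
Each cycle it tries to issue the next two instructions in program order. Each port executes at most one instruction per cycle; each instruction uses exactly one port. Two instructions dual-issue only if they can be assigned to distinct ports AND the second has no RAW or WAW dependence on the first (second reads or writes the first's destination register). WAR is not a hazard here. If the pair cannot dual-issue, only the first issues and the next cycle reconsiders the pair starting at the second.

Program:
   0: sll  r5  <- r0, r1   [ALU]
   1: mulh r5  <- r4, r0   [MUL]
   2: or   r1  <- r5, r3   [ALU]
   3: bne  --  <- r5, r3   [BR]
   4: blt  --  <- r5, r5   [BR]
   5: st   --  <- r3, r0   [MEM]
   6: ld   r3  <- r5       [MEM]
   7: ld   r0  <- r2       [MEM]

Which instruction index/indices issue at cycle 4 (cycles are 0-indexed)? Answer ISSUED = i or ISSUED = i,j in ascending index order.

ISSUED = 6

#0 head=0: sll.ALU i0 WAW r5
#1 head=1: mulh.MUL i1 RAW r5
#2 head=2: or.ALU+bne.BR i2,i3 pair
#3 head=4: blt.BR+st.MEM i4,i5 pair
#4 head=6: ld.MEM i6 no-port MEM/MEM
#5 head=7: ld.MEM i7 tail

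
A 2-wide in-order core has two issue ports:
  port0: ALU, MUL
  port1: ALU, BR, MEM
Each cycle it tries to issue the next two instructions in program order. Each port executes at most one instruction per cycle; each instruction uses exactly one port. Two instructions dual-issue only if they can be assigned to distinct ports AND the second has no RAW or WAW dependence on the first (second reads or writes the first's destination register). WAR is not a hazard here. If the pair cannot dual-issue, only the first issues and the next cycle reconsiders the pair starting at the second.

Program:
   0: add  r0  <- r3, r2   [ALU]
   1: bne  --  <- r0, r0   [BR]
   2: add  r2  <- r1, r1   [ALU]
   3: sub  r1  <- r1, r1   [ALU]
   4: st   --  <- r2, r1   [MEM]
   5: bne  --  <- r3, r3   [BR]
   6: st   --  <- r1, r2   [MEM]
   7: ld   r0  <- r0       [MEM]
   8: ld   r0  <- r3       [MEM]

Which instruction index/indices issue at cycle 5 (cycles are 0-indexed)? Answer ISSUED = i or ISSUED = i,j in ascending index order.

0. add @i0  | RAW r0
1. bne;add @i1,i2  | pair
2. sub @i3  | RAW r1
3. st @i4  | no-port MEM/BR
4. bne @i5  | no-port BR/MEM
5. st @i6  | no-port MEM/MEM
6. ld @i7  | no-port MEM/MEM
7. ld @i8  | tail

ISSUED = 6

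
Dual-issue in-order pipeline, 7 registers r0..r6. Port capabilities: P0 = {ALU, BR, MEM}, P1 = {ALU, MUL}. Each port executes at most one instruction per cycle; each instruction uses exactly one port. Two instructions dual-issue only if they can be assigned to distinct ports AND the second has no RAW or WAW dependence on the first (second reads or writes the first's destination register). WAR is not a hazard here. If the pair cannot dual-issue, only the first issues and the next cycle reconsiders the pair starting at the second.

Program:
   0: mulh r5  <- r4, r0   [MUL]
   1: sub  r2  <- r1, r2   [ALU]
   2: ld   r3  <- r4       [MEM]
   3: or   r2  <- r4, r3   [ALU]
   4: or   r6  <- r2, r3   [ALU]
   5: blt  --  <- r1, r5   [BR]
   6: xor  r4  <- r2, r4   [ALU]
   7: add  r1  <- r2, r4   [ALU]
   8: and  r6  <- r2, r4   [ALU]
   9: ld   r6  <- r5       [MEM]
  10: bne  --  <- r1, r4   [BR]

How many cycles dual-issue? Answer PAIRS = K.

t=0 i0&i1:mulh.MUL/sub.ALU ; pair
t=1 i2:ld.MEM ; RAW r3
t=2 i3:or.ALU ; RAW r2
t=3 i4&i5:or.ALU/blt.BR ; pair
t=4 i6:xor.ALU ; RAW r4
t=5 i7&i8:add.ALU/and.ALU ; pair
t=6 i9:ld.MEM ; no-port MEM/BR
t=7 i10:bne.BR ; tail

PAIRS = 3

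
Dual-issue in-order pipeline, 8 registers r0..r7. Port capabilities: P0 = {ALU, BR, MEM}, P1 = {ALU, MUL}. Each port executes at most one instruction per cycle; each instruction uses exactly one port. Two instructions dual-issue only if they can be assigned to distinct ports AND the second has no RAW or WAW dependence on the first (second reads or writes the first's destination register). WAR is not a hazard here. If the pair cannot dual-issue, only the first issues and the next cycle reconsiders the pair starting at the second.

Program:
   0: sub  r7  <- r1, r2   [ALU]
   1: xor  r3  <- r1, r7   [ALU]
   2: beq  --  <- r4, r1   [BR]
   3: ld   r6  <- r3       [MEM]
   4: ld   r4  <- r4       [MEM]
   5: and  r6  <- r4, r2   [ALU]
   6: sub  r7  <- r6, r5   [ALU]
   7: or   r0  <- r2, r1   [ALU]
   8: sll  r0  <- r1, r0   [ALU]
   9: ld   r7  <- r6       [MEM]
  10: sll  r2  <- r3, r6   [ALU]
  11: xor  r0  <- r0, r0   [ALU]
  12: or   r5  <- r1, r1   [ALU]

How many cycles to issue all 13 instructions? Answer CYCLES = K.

t=0 i0:sub.ALU ; RAW r7
t=1 i1,i2:xor.ALU+beq.BR ; pair
t=2 i3:ld.MEM ; no-port MEM/MEM
t=3 i4:ld.MEM ; RAW r4
t=4 i5:and.ALU ; RAW r6
t=5 i6,i7:sub.ALU+or.ALU ; pair
t=6 i8,i9:sll.ALU+ld.MEM ; pair
t=7 i10,i11:sll.ALU+xor.ALU ; pair
t=8 i12:or.ALU ; tail

CYCLES = 9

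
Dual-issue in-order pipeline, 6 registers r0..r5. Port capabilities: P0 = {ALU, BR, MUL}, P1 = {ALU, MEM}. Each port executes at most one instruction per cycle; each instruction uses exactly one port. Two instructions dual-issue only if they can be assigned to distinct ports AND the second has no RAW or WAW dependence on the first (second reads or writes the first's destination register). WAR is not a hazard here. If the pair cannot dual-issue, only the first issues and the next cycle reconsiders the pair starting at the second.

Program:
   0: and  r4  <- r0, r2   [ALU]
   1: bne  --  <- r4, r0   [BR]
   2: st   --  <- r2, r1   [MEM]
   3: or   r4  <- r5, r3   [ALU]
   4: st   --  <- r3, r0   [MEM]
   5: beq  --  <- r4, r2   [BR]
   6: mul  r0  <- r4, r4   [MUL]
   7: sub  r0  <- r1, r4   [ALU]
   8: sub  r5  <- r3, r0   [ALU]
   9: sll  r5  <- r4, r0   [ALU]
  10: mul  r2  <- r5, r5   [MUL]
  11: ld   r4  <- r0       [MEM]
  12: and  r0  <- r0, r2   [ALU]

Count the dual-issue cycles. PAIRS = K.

c0: i0 and.ALU  RAW r4
c1: i1&i2 bne.BR+st.MEM  2-wide
c2: i3&i4 or.ALU+st.MEM  2-wide
c3: i5 beq.BR  no-port BR/MUL
c4: i6 mul.MUL  WAW r0
c5: i7 sub.ALU  RAW r0
c6: i8 sub.ALU  WAW r5
c7: i9 sll.ALU  RAW r5
c8: i10&i11 mul.MUL+ld.MEM  2-wide
c9: i12 and.ALU  tail

PAIRS = 3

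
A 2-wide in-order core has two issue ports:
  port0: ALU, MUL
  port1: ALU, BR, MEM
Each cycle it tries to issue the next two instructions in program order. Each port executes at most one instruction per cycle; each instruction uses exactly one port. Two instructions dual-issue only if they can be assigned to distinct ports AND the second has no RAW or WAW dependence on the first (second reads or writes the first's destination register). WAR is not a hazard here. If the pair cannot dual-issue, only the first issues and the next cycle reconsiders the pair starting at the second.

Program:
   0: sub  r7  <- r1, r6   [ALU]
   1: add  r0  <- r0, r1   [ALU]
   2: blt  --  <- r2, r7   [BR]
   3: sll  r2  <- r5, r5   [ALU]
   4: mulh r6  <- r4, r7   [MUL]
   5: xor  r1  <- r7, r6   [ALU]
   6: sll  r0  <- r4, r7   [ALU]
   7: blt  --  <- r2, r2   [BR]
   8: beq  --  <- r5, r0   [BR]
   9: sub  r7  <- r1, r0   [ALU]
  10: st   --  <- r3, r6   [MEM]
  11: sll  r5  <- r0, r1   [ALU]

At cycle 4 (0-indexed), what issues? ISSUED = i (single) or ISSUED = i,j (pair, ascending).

ISSUED = 7

t=0 i0+i1:sub.ALU/add.ALU ; dual
t=1 i2+i3:blt.BR/sll.ALU ; dual
t=2 i4:mulh.MUL ; RAW r6
t=3 i5+i6:xor.ALU/sll.ALU ; dual
t=4 i7:blt.BR ; no-port BR/BR
t=5 i8+i9:beq.BR/sub.ALU ; dual
t=6 i10+i11:st.MEM/sll.ALU ; dual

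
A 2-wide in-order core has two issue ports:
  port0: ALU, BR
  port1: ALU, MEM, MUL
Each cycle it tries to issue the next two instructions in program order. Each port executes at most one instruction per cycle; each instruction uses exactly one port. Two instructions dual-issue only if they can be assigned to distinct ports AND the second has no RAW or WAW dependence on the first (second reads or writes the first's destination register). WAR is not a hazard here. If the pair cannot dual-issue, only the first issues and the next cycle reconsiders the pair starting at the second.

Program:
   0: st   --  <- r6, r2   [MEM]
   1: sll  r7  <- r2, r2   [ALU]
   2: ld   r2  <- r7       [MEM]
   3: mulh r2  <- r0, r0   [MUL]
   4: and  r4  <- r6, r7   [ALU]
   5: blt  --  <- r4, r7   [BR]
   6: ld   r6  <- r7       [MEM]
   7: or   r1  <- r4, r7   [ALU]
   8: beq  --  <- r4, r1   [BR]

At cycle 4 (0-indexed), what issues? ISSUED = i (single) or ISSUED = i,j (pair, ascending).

ISSUED = 7

#0 head=0: st+sll i0/i1 pair
#1 head=2: ld i2 no-port MEM/MUL
#2 head=3: mulh+and i3/i4 pair
#3 head=5: blt+ld i5/i6 pair
#4 head=7: or i7 RAW r1
#5 head=8: beq i8 tail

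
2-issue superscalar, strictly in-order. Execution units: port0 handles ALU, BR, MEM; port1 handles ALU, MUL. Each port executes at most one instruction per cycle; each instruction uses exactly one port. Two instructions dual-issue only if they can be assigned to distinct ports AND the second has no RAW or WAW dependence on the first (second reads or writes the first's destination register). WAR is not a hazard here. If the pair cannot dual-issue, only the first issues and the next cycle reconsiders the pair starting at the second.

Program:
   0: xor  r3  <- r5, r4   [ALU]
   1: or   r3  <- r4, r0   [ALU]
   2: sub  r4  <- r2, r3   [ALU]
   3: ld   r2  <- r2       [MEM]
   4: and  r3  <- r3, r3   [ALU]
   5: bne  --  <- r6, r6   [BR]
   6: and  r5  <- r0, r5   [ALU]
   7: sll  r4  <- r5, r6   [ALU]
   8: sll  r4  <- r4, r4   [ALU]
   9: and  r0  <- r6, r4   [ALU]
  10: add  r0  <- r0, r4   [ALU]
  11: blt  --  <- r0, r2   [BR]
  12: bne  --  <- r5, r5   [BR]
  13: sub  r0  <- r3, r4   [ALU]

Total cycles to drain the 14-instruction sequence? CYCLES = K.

[0] i0  xor.ALU  -- WAW r3
[1] i1  or.ALU  -- RAW r3
[2] i2/i3  sub.ALU/ld.MEM  -- dual
[3] i4/i5  and.ALU/bne.BR  -- dual
[4] i6  and.ALU  -- RAW r5
[5] i7  sll.ALU  -- RAW+WAW r4
[6] i8  sll.ALU  -- RAW r4
[7] i9  and.ALU  -- RAW+WAW r0
[8] i10  add.ALU  -- RAW r0
[9] i11  blt.BR  -- no-port BR/BR
[10] i12/i13  bne.BR/sub.ALU  -- dual

CYCLES = 11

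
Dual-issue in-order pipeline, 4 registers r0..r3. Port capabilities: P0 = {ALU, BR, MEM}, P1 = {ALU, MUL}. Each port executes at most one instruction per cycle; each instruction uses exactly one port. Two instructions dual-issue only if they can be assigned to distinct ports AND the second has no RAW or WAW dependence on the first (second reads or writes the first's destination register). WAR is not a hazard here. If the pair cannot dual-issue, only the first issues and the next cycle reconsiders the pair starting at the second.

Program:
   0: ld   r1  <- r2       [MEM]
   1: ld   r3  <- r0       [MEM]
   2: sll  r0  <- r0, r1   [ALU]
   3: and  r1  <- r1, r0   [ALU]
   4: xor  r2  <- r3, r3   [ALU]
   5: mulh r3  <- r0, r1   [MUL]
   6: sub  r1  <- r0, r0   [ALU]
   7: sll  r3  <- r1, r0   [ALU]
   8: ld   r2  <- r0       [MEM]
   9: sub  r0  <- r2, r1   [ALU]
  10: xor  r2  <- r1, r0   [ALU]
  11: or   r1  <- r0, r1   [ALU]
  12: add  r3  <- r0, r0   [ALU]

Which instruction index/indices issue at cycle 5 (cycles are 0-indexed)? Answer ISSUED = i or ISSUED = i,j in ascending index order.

ISSUED = 9

0. ld @i0  | no-port MEM/MEM
1. ld+sll @i1&i2  | dual
2. and+xor @i3&i4  | dual
3. mulh+sub @i5&i6  | dual
4. sll+ld @i7&i8  | dual
5. sub @i9  | RAW r0
6. xor+or @i10&i11  | dual
7. add @i12  | tail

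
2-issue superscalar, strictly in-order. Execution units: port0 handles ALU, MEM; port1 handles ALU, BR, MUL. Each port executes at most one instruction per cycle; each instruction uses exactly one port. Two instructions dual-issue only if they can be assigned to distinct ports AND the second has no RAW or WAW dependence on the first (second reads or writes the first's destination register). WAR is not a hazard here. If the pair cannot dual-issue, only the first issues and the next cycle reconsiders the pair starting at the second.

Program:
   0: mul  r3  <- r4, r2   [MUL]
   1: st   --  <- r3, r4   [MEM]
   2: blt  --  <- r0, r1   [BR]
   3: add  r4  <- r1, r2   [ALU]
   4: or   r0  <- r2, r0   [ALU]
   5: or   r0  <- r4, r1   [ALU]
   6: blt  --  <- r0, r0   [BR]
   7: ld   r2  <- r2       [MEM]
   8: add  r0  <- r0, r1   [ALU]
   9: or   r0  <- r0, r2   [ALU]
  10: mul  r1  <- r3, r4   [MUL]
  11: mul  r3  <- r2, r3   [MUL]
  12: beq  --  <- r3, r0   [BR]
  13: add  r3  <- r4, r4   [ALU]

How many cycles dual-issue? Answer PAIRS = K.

PAIRS = 5

t=0 i0:mul ; RAW r3
t=1 i1,i2:st+blt ; pair
t=2 i3,i4:add+or ; pair
t=3 i5:or ; RAW r0
t=4 i6,i7:blt+ld ; pair
t=5 i8:add ; RAW+WAW r0
t=6 i9,i10:or+mul ; pair
t=7 i11:mul ; no-port MUL/BR
t=8 i12,i13:beq+add ; pair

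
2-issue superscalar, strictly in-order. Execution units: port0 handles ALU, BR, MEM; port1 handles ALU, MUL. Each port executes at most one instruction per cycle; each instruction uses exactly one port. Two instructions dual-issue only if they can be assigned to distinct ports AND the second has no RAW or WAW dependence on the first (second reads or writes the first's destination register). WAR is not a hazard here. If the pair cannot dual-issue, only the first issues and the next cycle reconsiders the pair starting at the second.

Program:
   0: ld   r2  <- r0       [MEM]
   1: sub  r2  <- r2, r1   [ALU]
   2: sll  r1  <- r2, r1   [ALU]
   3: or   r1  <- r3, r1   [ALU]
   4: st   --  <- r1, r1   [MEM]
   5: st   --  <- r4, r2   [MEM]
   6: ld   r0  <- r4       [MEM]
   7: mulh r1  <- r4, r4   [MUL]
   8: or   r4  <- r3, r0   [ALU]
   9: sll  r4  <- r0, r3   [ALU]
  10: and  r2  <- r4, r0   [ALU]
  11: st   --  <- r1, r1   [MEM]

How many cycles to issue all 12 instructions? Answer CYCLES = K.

CYCLES = 10

  cy0 -> i0 (ld) RAW+WAW r2
  cy1 -> i1 (sub) RAW r2
  cy2 -> i2 (sll) RAW+WAW r1
  cy3 -> i3 (or) RAW r1
  cy4 -> i4 (st) no-port MEM/MEM
  cy5 -> i5 (st) no-port MEM/MEM
  cy6 -> i6+i7 (ld/mulh) dual
  cy7 -> i8 (or) WAW r4
  cy8 -> i9 (sll) RAW r4
  cy9 -> i10+i11 (and/st) dual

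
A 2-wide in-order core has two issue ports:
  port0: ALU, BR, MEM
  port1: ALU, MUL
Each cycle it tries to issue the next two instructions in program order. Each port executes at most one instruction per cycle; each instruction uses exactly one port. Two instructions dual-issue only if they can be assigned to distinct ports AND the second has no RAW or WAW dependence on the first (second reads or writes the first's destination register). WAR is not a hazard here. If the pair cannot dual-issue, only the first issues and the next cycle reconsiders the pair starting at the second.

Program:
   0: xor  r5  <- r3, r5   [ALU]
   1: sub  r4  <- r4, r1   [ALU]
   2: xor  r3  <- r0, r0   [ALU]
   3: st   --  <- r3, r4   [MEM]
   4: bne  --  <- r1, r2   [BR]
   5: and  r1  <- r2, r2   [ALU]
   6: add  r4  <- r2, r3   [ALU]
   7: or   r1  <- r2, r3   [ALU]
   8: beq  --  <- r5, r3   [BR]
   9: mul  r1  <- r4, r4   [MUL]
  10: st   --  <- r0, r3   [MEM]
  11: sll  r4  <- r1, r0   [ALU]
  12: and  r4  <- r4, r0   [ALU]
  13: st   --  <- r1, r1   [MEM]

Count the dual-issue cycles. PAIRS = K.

PAIRS = 6

  cy0 -> i0,i1 (xor.ALU+sub.ALU) dual
  cy1 -> i2 (xor.ALU) RAW r3
  cy2 -> i3 (st.MEM) no-port MEM/BR
  cy3 -> i4,i5 (bne.BR+and.ALU) dual
  cy4 -> i6,i7 (add.ALU+or.ALU) dual
  cy5 -> i8,i9 (beq.BR+mul.MUL) dual
  cy6 -> i10,i11 (st.MEM+sll.ALU) dual
  cy7 -> i12,i13 (and.ALU+st.MEM) dual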